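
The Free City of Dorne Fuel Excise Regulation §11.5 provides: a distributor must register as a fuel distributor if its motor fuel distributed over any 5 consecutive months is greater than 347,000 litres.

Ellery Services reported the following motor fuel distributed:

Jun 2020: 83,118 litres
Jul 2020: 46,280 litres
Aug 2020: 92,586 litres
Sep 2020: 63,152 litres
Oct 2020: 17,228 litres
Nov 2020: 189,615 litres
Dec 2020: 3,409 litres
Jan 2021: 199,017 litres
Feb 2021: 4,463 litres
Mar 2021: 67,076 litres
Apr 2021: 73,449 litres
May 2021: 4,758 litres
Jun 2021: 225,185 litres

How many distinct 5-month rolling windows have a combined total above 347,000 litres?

8

Jun 2020–Oct 2020: 83,118 litres + 46,280 litres + 92,586 litres + 63,152 litres + 17,228 litres = 302,364 litres (under)
Jul 2020–Nov 2020: 46,280 litres + 92,586 litres + 63,152 litres + 17,228 litres + 189,615 litres = 408,861 litres (over)
Aug 2020–Dec 2020: 92,586 litres + 63,152 litres + 17,228 litres + 189,615 litres + 3,409 litres = 365,990 litres (over)
Sep 2020–Jan 2021: 63,152 litres + 17,228 litres + 189,615 litres + 3,409 litres + 199,017 litres = 472,421 litres (over)
Oct 2020–Feb 2021: 17,228 litres + 189,615 litres + 3,409 litres + 199,017 litres + 4,463 litres = 413,732 litres (over)
Nov 2020–Mar 2021: 189,615 litres + 3,409 litres + 199,017 litres + 4,463 litres + 67,076 litres = 463,580 litres (over)
Dec 2020–Apr 2021: 3,409 litres + 199,017 litres + 4,463 litres + 67,076 litres + 73,449 litres = 347,414 litres (over)
Jan 2021–May 2021: 199,017 litres + 4,463 litres + 67,076 litres + 73,449 litres + 4,758 litres = 348,763 litres (over)
Feb 2021–Jun 2021: 4,463 litres + 67,076 litres + 73,449 litres + 4,758 litres + 225,185 litres = 374,931 litres (over)
8 windows exceed the threshold.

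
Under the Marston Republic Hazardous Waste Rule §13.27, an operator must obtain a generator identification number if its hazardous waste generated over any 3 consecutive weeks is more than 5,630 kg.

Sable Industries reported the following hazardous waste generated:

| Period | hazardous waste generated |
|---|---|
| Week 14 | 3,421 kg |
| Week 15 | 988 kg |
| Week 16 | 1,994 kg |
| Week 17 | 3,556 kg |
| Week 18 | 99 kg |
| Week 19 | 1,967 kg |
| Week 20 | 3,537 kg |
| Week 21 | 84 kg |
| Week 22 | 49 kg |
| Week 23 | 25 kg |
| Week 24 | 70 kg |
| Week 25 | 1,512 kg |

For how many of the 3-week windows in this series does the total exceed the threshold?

Week 14–Week 16: 3,421 kg + 988 kg + 1,994 kg = 6,403 kg (over)
Week 15–Week 17: 988 kg + 1,994 kg + 3,556 kg = 6,538 kg (over)
Week 16–Week 18: 1,994 kg + 3,556 kg + 99 kg = 5,649 kg (over)
Week 17–Week 19: 3,556 kg + 99 kg + 1,967 kg = 5,622 kg (under)
Week 18–Week 20: 99 kg + 1,967 kg + 3,537 kg = 5,603 kg (under)
Week 19–Week 21: 1,967 kg + 3,537 kg + 84 kg = 5,588 kg (under)
Week 20–Week 22: 3,537 kg + 84 kg + 49 kg = 3,670 kg (under)
Week 21–Week 23: 84 kg + 49 kg + 25 kg = 158 kg (under)
Week 22–Week 24: 49 kg + 25 kg + 70 kg = 144 kg (under)
Week 23–Week 25: 25 kg + 70 kg + 1,512 kg = 1,607 kg (under)
3 windows exceed the threshold.

3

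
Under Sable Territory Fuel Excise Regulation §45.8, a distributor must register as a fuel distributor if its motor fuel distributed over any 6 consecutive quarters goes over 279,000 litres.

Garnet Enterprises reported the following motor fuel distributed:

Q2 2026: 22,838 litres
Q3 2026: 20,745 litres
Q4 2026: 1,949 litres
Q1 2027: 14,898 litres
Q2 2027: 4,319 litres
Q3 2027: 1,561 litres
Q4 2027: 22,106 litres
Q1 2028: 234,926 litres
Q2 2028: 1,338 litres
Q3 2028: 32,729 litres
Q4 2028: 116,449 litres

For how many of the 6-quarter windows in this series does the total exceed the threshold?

4

Q2 2026–Q3 2027: 22,838 litres + 20,745 litres + 1,949 litres + 14,898 litres + 4,319 litres + 1,561 litres = 66,310 litres (under)
Q3 2026–Q4 2027: 20,745 litres + 1,949 litres + 14,898 litres + 4,319 litres + 1,561 litres + 22,106 litres = 65,578 litres (under)
Q4 2026–Q1 2028: 1,949 litres + 14,898 litres + 4,319 litres + 1,561 litres + 22,106 litres + 234,926 litres = 279,759 litres (over)
Q1 2027–Q2 2028: 14,898 litres + 4,319 litres + 1,561 litres + 22,106 litres + 234,926 litres + 1,338 litres = 279,148 litres (over)
Q2 2027–Q3 2028: 4,319 litres + 1,561 litres + 22,106 litres + 234,926 litres + 1,338 litres + 32,729 litres = 296,979 litres (over)
Q3 2027–Q4 2028: 1,561 litres + 22,106 litres + 234,926 litres + 1,338 litres + 32,729 litres + 116,449 litres = 409,109 litres (over)
4 windows exceed the threshold.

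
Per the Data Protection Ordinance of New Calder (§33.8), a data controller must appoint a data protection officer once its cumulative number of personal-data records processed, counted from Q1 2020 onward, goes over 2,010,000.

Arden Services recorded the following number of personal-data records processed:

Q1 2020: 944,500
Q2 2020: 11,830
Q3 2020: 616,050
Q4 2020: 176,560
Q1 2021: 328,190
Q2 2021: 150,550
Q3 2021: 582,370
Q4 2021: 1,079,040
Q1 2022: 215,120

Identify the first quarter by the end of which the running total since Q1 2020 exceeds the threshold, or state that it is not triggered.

Through Q1 2020: 944,500
Through Q2 2020: 956,330
Through Q3 2020: 1,572,380
Through Q4 2020: 1,748,940
Through Q1 2021: 2,077,130 ← exceeds threshold

Q1 2021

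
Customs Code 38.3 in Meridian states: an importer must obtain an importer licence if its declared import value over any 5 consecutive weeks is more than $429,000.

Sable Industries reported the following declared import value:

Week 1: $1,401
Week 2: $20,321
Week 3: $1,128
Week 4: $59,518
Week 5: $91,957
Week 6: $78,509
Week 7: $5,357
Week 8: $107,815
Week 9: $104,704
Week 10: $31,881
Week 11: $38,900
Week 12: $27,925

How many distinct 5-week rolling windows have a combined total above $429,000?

Week 1–Week 5: $1,401 + $20,321 + $1,128 + $59,518 + $91,957 = $174,325 (under)
Week 2–Week 6: $20,321 + $1,128 + $59,518 + $91,957 + $78,509 = $251,433 (under)
Week 3–Week 7: $1,128 + $59,518 + $91,957 + $78,509 + $5,357 = $236,469 (under)
Week 4–Week 8: $59,518 + $91,957 + $78,509 + $5,357 + $107,815 = $343,156 (under)
Week 5–Week 9: $91,957 + $78,509 + $5,357 + $107,815 + $104,704 = $388,342 (under)
Week 6–Week 10: $78,509 + $5,357 + $107,815 + $104,704 + $31,881 = $328,266 (under)
Week 7–Week 11: $5,357 + $107,815 + $104,704 + $31,881 + $38,900 = $288,657 (under)
Week 8–Week 12: $107,815 + $104,704 + $31,881 + $38,900 + $27,925 = $311,225 (under)
0 windows exceed the threshold.

0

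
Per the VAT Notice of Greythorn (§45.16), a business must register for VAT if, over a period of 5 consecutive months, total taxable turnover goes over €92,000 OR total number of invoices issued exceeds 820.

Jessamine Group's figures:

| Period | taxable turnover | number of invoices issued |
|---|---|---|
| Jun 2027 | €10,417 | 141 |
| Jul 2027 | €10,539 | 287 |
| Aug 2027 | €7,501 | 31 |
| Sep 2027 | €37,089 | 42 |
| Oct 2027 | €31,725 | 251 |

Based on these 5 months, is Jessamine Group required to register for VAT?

Yes

Total taxable turnover: €10,417 + €10,539 + €7,501 + €37,089 + €31,725 = €97,271 (> €92,000).
Total number of invoices issued: 141 + 287 + 31 + 42 + 251 = 752 (≤ 820).
The test is 'or': at least one threshold is exceeded.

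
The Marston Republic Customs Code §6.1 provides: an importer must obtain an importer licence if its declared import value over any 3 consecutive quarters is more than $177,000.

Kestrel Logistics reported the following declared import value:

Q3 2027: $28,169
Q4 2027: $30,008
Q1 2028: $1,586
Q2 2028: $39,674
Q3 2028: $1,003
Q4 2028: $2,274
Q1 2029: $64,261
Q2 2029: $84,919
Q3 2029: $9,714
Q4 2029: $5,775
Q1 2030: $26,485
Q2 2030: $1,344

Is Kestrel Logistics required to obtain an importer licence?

No

Q3 2027–Q1 2028: $28,169 + $30,008 + $1,586 = $59,763 (under)
Q4 2027–Q2 2028: $30,008 + $1,586 + $39,674 = $71,268 (under)
Q1 2028–Q3 2028: $1,586 + $39,674 + $1,003 = $42,263 (under)
Q2 2028–Q4 2028: $39,674 + $1,003 + $2,274 = $42,951 (under)
Q3 2028–Q1 2029: $1,003 + $2,274 + $64,261 = $67,538 (under)
Q4 2028–Q2 2029: $2,274 + $64,261 + $84,919 = $151,454 (under)
Q1 2029–Q3 2029: $64,261 + $84,919 + $9,714 = $158,894 (under)
Q2 2029–Q4 2029: $84,919 + $9,714 + $5,775 = $100,408 (under)
Q3 2029–Q1 2030: $9,714 + $5,775 + $26,485 = $41,974 (under)
Q4 2029–Q2 2030: $5,775 + $26,485 + $1,344 = $33,604 (under)
No window exceeds $177,000.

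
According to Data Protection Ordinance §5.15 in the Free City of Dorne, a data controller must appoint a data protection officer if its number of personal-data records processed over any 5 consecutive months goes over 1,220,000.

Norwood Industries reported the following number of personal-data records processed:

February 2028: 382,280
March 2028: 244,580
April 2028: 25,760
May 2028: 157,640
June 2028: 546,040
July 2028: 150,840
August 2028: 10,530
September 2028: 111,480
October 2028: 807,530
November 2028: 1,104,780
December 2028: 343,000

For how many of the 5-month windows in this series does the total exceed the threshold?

4

February 2028–June 2028: 382,280 + 244,580 + 25,760 + 157,640 + 546,040 = 1,356,300 (over)
March 2028–July 2028: 244,580 + 25,760 + 157,640 + 546,040 + 150,840 = 1,124,860 (under)
April 2028–August 2028: 25,760 + 157,640 + 546,040 + 150,840 + 10,530 = 890,810 (under)
May 2028–September 2028: 157,640 + 546,040 + 150,840 + 10,530 + 111,480 = 976,530 (under)
June 2028–October 2028: 546,040 + 150,840 + 10,530 + 111,480 + 807,530 = 1,626,420 (over)
July 2028–November 2028: 150,840 + 10,530 + 111,480 + 807,530 + 1,104,780 = 2,185,160 (over)
August 2028–December 2028: 10,530 + 111,480 + 807,530 + 1,104,780 + 343,000 = 2,377,320 (over)
4 windows exceed the threshold.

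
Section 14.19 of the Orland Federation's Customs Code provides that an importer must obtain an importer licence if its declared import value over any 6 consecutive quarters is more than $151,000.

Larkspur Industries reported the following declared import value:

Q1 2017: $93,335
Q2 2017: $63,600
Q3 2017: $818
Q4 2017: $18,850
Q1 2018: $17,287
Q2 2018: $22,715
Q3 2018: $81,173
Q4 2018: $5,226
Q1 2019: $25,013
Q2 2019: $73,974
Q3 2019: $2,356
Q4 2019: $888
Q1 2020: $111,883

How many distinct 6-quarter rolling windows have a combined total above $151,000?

7

Q1 2017–Q2 2018: $93,335 + $63,600 + $818 + $18,850 + $17,287 + $22,715 = $216,605 (over)
Q2 2017–Q3 2018: $63,600 + $818 + $18,850 + $17,287 + $22,715 + $81,173 = $204,443 (over)
Q3 2017–Q4 2018: $818 + $18,850 + $17,287 + $22,715 + $81,173 + $5,226 = $146,069 (under)
Q4 2017–Q1 2019: $18,850 + $17,287 + $22,715 + $81,173 + $5,226 + $25,013 = $170,264 (over)
Q1 2018–Q2 2019: $17,287 + $22,715 + $81,173 + $5,226 + $25,013 + $73,974 = $225,388 (over)
Q2 2018–Q3 2019: $22,715 + $81,173 + $5,226 + $25,013 + $73,974 + $2,356 = $210,457 (over)
Q3 2018–Q4 2019: $81,173 + $5,226 + $25,013 + $73,974 + $2,356 + $888 = $188,630 (over)
Q4 2018–Q1 2020: $5,226 + $25,013 + $73,974 + $2,356 + $888 + $111,883 = $219,340 (over)
7 windows exceed the threshold.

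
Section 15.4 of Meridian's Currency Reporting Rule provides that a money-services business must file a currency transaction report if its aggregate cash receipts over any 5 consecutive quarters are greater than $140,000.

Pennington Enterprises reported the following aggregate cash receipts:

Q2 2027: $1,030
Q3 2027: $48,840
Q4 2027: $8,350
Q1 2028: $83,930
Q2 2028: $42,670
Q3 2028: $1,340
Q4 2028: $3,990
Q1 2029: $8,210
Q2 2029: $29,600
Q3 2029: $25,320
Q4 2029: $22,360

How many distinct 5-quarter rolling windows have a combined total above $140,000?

Q2 2027–Q2 2028: $1,030 + $48,840 + $8,350 + $83,930 + $42,670 = $184,820 (over)
Q3 2027–Q3 2028: $48,840 + $8,350 + $83,930 + $42,670 + $1,340 = $185,130 (over)
Q4 2027–Q4 2028: $8,350 + $83,930 + $42,670 + $1,340 + $3,990 = $140,280 (over)
Q1 2028–Q1 2029: $83,930 + $42,670 + $1,340 + $3,990 + $8,210 = $140,140 (over)
Q2 2028–Q2 2029: $42,670 + $1,340 + $3,990 + $8,210 + $29,600 = $85,810 (under)
Q3 2028–Q3 2029: $1,340 + $3,990 + $8,210 + $29,600 + $25,320 = $68,460 (under)
Q4 2028–Q4 2029: $3,990 + $8,210 + $29,600 + $25,320 + $22,360 = $89,480 (under)
4 windows exceed the threshold.

4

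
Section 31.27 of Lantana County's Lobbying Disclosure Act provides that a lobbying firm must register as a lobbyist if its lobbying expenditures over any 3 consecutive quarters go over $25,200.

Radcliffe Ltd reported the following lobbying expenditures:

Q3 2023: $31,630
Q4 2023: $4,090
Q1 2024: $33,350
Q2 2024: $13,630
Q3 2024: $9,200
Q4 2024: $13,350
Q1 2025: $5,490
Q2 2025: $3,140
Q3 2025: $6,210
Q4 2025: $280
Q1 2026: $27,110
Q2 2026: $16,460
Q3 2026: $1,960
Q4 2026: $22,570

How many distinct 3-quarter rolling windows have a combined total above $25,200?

9

Q3 2023–Q1 2024: $31,630 + $4,090 + $33,350 = $69,070 (over)
Q4 2023–Q2 2024: $4,090 + $33,350 + $13,630 = $51,070 (over)
Q1 2024–Q3 2024: $33,350 + $13,630 + $9,200 = $56,180 (over)
Q2 2024–Q4 2024: $13,630 + $9,200 + $13,350 = $36,180 (over)
Q3 2024–Q1 2025: $9,200 + $13,350 + $5,490 = $28,040 (over)
Q4 2024–Q2 2025: $13,350 + $5,490 + $3,140 = $21,980 (under)
Q1 2025–Q3 2025: $5,490 + $3,140 + $6,210 = $14,840 (under)
Q2 2025–Q4 2025: $3,140 + $6,210 + $280 = $9,630 (under)
Q3 2025–Q1 2026: $6,210 + $280 + $27,110 = $33,600 (over)
Q4 2025–Q2 2026: $280 + $27,110 + $16,460 = $43,850 (over)
Q1 2026–Q3 2026: $27,110 + $16,460 + $1,960 = $45,530 (over)
Q2 2026–Q4 2026: $16,460 + $1,960 + $22,570 = $40,990 (over)
9 windows exceed the threshold.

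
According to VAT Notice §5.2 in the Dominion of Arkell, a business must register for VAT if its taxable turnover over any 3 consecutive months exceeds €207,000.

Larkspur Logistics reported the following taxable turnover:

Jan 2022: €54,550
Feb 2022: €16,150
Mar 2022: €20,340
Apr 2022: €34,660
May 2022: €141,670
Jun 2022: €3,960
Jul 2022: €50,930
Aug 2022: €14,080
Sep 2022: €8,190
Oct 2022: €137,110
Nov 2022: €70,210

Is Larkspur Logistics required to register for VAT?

Jan 2022–Mar 2022: €54,550 + €16,150 + €20,340 = €91,040 (under)
Feb 2022–Apr 2022: €16,150 + €20,340 + €34,660 = €71,150 (under)
Mar 2022–May 2022: €20,340 + €34,660 + €141,670 = €196,670 (under)
Apr 2022–Jun 2022: €34,660 + €141,670 + €3,960 = €180,290 (under)
May 2022–Jul 2022: €141,670 + €3,960 + €50,930 = €196,560 (under)
Jun 2022–Aug 2022: €3,960 + €50,930 + €14,080 = €68,970 (under)
Jul 2022–Sep 2022: €50,930 + €14,080 + €8,190 = €73,200 (under)
Aug 2022–Oct 2022: €14,080 + €8,190 + €137,110 = €159,380 (under)
Sep 2022–Nov 2022: €8,190 + €137,110 + €70,210 = €215,510 (over)
At least one window exceeds €207,000.

Yes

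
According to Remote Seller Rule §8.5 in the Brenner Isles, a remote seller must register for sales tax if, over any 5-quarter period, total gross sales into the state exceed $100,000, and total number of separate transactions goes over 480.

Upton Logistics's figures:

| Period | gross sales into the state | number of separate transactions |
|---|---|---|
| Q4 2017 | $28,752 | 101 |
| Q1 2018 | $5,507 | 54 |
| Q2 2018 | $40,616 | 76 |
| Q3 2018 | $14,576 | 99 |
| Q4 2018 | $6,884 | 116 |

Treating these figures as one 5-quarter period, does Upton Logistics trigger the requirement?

No

Total gross sales into the state: $28,752 + $5,507 + $40,616 + $14,576 + $6,884 = $96,335 (≤ $100,000).
Total number of separate transactions: 101 + 54 + 76 + 99 + 116 = 446 (≤ 480).
The test is 'and': the rule requires both, and at least one is not exceeded.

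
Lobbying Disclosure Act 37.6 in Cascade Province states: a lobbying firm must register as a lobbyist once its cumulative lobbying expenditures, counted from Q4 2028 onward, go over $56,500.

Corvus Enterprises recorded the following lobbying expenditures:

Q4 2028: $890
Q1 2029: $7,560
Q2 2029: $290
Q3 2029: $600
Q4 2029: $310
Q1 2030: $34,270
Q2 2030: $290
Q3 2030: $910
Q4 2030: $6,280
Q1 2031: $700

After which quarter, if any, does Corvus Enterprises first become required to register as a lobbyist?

Not triggered

Through Q4 2028: $890
Through Q1 2029: $8,450
Through Q2 2029: $8,740
Through Q3 2029: $9,340
Through Q4 2029: $9,650
Through Q1 2030: $43,920
Through Q2 2030: $44,210
Through Q3 2030: $45,120
Through Q4 2030: $51,400
Through Q1 2031: $52,100
Final cumulative total $52,100 ≤ $56,500; the threshold is never exceeded.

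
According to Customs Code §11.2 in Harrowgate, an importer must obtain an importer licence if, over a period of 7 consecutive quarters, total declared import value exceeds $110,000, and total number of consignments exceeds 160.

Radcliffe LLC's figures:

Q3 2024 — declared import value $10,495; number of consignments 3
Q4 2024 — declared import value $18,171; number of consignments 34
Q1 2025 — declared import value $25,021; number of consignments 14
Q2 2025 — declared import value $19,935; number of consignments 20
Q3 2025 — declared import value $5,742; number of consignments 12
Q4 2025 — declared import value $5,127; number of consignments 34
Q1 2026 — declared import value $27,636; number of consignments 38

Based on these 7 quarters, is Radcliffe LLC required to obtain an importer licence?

No

Total declared import value: $10,495 + $18,171 + $25,021 + $19,935 + $5,742 + $5,127 + $27,636 = $112,127 (> $110,000).
Total number of consignments: 3 + 34 + 14 + 20 + 12 + 34 + 38 = 155 (≤ 160).
The test is 'and': the rule requires both, and at least one is not exceeded.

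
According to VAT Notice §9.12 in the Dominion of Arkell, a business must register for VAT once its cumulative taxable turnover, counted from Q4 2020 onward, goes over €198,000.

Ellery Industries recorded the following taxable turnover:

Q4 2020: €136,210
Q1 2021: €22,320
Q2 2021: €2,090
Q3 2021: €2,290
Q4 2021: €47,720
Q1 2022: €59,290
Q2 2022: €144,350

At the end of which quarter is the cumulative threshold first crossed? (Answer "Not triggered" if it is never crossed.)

Q4 2021

Through Q4 2020: €136,210
Through Q1 2021: €158,530
Through Q2 2021: €160,620
Through Q3 2021: €162,910
Through Q4 2021: €210,630 ← exceeds threshold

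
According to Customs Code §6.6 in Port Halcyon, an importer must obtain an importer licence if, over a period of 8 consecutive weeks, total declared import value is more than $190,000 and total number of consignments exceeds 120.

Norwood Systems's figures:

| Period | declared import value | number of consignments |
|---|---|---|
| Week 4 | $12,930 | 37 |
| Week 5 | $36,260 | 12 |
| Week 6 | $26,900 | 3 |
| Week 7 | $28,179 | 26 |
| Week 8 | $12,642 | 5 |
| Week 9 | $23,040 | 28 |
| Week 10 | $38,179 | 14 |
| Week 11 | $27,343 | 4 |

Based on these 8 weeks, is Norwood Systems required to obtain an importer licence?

Yes

Total declared import value: $12,930 + $36,260 + $26,900 + $28,179 + $12,642 + $23,040 + $38,179 + $27,343 = $205,473 (> $190,000).
Total number of consignments: 37 + 12 + 3 + 26 + 5 + 28 + 14 + 4 = 129 (> 120).
The test is 'and': both thresholds are exceeded.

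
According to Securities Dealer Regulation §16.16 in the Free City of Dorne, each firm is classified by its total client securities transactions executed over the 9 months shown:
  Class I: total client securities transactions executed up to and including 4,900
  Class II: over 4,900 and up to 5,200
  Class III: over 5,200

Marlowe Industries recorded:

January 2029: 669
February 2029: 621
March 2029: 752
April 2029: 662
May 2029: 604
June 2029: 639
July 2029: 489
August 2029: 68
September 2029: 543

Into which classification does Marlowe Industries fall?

Total client securities transactions executed: 669 + 621 + 752 + 662 + 604 + 639 + 489 + 68 + 543 = 5,047.
4,900 < 5,047 ≤ 5,200, so Class II applies.

Class II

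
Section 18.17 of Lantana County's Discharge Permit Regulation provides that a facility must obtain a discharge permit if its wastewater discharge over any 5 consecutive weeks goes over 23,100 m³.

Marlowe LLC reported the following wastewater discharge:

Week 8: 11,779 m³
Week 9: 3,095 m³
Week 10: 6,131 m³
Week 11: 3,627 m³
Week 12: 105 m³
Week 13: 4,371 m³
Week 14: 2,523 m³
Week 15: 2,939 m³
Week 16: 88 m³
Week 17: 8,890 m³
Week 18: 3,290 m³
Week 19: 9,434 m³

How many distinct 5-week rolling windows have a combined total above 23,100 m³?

2

Week 8–Week 12: 11,779 m³ + 3,095 m³ + 6,131 m³ + 3,627 m³ + 105 m³ = 24,737 m³ (over)
Week 9–Week 13: 3,095 m³ + 6,131 m³ + 3,627 m³ + 105 m³ + 4,371 m³ = 17,329 m³ (under)
Week 10–Week 14: 6,131 m³ + 3,627 m³ + 105 m³ + 4,371 m³ + 2,523 m³ = 16,757 m³ (under)
Week 11–Week 15: 3,627 m³ + 105 m³ + 4,371 m³ + 2,523 m³ + 2,939 m³ = 13,565 m³ (under)
Week 12–Week 16: 105 m³ + 4,371 m³ + 2,523 m³ + 2,939 m³ + 88 m³ = 10,026 m³ (under)
Week 13–Week 17: 4,371 m³ + 2,523 m³ + 2,939 m³ + 88 m³ + 8,890 m³ = 18,811 m³ (under)
Week 14–Week 18: 2,523 m³ + 2,939 m³ + 88 m³ + 8,890 m³ + 3,290 m³ = 17,730 m³ (under)
Week 15–Week 19: 2,939 m³ + 88 m³ + 8,890 m³ + 3,290 m³ + 9,434 m³ = 24,641 m³ (over)
2 windows exceed the threshold.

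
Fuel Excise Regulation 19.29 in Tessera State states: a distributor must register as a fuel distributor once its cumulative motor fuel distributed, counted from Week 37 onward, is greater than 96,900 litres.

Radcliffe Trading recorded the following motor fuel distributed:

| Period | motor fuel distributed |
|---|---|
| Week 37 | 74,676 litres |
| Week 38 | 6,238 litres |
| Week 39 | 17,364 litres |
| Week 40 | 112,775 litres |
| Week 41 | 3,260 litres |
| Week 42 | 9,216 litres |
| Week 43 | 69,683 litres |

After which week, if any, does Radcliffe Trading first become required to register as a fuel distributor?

Week 39

Through Week 37: 74,676 litres
Through Week 38: 80,914 litres
Through Week 39: 98,278 litres ← exceeds threshold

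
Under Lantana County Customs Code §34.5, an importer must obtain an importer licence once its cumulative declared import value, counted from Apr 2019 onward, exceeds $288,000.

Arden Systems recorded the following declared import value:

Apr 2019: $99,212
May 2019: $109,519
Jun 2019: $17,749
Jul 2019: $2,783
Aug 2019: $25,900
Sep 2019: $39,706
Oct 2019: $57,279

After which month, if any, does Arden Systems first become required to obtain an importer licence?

Sep 2019

Through Apr 2019: $99,212
Through May 2019: $208,731
Through Jun 2019: $226,480
Through Jul 2019: $229,263
Through Aug 2019: $255,163
Through Sep 2019: $294,869 ← exceeds threshold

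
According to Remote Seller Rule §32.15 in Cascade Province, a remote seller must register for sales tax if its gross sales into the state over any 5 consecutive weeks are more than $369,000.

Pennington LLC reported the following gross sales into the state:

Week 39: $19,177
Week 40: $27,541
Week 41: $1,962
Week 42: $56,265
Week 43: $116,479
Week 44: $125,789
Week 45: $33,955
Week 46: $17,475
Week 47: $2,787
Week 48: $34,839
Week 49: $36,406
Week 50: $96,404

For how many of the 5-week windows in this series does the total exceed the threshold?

Week 39–Week 43: $19,177 + $27,541 + $1,962 + $56,265 + $116,479 = $221,424 (under)
Week 40–Week 44: $27,541 + $1,962 + $56,265 + $116,479 + $125,789 = $328,036 (under)
Week 41–Week 45: $1,962 + $56,265 + $116,479 + $125,789 + $33,955 = $334,450 (under)
Week 42–Week 46: $56,265 + $116,479 + $125,789 + $33,955 + $17,475 = $349,963 (under)
Week 43–Week 47: $116,479 + $125,789 + $33,955 + $17,475 + $2,787 = $296,485 (under)
Week 44–Week 48: $125,789 + $33,955 + $17,475 + $2,787 + $34,839 = $214,845 (under)
Week 45–Week 49: $33,955 + $17,475 + $2,787 + $34,839 + $36,406 = $125,462 (under)
Week 46–Week 50: $17,475 + $2,787 + $34,839 + $36,406 + $96,404 = $187,911 (under)
0 windows exceed the threshold.

0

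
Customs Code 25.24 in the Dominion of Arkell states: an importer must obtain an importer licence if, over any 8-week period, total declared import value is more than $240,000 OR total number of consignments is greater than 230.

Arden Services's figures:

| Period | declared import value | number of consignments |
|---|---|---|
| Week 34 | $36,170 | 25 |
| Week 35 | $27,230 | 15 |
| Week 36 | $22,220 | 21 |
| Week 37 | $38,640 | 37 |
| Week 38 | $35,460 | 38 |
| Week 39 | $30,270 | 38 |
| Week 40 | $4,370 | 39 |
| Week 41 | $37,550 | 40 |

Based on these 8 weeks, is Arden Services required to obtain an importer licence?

Yes

Total declared import value: $36,170 + $27,230 + $22,220 + $38,640 + $35,460 + $30,270 + $4,370 + $37,550 = $231,910 (≤ $240,000).
Total number of consignments: 25 + 15 + 21 + 37 + 38 + 38 + 39 + 40 = 253 (> 230).
The test is 'or': at least one threshold is exceeded.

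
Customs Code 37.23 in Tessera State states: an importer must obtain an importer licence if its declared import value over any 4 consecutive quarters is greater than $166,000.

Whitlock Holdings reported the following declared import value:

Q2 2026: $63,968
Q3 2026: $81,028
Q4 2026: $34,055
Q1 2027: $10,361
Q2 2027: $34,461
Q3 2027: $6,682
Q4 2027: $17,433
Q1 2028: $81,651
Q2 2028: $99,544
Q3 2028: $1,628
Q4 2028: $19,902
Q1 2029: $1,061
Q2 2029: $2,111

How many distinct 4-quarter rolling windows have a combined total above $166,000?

Q2 2026–Q1 2027: $63,968 + $81,028 + $34,055 + $10,361 = $189,412 (over)
Q3 2026–Q2 2027: $81,028 + $34,055 + $10,361 + $34,461 = $159,905 (under)
Q4 2026–Q3 2027: $34,055 + $10,361 + $34,461 + $6,682 = $85,559 (under)
Q1 2027–Q4 2027: $10,361 + $34,461 + $6,682 + $17,433 = $68,937 (under)
Q2 2027–Q1 2028: $34,461 + $6,682 + $17,433 + $81,651 = $140,227 (under)
Q3 2027–Q2 2028: $6,682 + $17,433 + $81,651 + $99,544 = $205,310 (over)
Q4 2027–Q3 2028: $17,433 + $81,651 + $99,544 + $1,628 = $200,256 (over)
Q1 2028–Q4 2028: $81,651 + $99,544 + $1,628 + $19,902 = $202,725 (over)
Q2 2028–Q1 2029: $99,544 + $1,628 + $19,902 + $1,061 = $122,135 (under)
Q3 2028–Q2 2029: $1,628 + $19,902 + $1,061 + $2,111 = $24,702 (under)
4 windows exceed the threshold.

4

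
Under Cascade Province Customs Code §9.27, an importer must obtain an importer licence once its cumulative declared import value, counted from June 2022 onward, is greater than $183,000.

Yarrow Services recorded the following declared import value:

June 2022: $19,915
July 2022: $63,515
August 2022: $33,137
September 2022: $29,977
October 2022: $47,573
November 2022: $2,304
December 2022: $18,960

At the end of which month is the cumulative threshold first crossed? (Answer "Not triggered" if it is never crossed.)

Through June 2022: $19,915
Through July 2022: $83,430
Through August 2022: $116,567
Through September 2022: $146,544
Through October 2022: $194,117 ← exceeds threshold

October 2022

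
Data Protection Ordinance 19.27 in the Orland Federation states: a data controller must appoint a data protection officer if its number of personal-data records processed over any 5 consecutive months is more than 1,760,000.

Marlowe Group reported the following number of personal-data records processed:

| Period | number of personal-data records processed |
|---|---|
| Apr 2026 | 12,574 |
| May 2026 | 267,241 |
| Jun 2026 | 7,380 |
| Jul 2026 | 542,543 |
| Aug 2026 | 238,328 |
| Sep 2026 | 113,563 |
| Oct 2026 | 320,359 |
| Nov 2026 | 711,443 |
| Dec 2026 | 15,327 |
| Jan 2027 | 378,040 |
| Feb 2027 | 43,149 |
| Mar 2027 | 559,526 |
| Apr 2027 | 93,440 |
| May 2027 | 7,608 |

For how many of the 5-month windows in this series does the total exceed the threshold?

Apr 2026–Aug 2026: 12,574 + 267,241 + 7,380 + 542,543 + 238,328 = 1,068,066 (under)
May 2026–Sep 2026: 267,241 + 7,380 + 542,543 + 238,328 + 113,563 = 1,169,055 (under)
Jun 2026–Oct 2026: 7,380 + 542,543 + 238,328 + 113,563 + 320,359 = 1,222,173 (under)
Jul 2026–Nov 2026: 542,543 + 238,328 + 113,563 + 320,359 + 711,443 = 1,926,236 (over)
Aug 2026–Dec 2026: 238,328 + 113,563 + 320,359 + 711,443 + 15,327 = 1,399,020 (under)
Sep 2026–Jan 2027: 113,563 + 320,359 + 711,443 + 15,327 + 378,040 = 1,538,732 (under)
Oct 2026–Feb 2027: 320,359 + 711,443 + 15,327 + 378,040 + 43,149 = 1,468,318 (under)
Nov 2026–Mar 2027: 711,443 + 15,327 + 378,040 + 43,149 + 559,526 = 1,707,485 (under)
Dec 2026–Apr 2027: 15,327 + 378,040 + 43,149 + 559,526 + 93,440 = 1,089,482 (under)
Jan 2027–May 2027: 378,040 + 43,149 + 559,526 + 93,440 + 7,608 = 1,081,763 (under)
1 window exceeds the threshold.

1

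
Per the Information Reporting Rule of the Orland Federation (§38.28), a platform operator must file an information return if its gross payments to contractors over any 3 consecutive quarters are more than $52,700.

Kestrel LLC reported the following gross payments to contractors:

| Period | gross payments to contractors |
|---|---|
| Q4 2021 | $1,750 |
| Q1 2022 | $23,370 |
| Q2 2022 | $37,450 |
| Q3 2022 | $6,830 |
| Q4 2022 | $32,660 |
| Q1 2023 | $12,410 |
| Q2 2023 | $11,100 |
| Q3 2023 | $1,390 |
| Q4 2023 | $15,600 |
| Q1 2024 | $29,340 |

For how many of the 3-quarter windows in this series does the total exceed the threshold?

4

Q4 2021–Q2 2022: $1,750 + $23,370 + $37,450 = $62,570 (over)
Q1 2022–Q3 2022: $23,370 + $37,450 + $6,830 = $67,650 (over)
Q2 2022–Q4 2022: $37,450 + $6,830 + $32,660 = $76,940 (over)
Q3 2022–Q1 2023: $6,830 + $32,660 + $12,410 = $51,900 (under)
Q4 2022–Q2 2023: $32,660 + $12,410 + $11,100 = $56,170 (over)
Q1 2023–Q3 2023: $12,410 + $11,100 + $1,390 = $24,900 (under)
Q2 2023–Q4 2023: $11,100 + $1,390 + $15,600 = $28,090 (under)
Q3 2023–Q1 2024: $1,390 + $15,600 + $29,340 = $46,330 (under)
4 windows exceed the threshold.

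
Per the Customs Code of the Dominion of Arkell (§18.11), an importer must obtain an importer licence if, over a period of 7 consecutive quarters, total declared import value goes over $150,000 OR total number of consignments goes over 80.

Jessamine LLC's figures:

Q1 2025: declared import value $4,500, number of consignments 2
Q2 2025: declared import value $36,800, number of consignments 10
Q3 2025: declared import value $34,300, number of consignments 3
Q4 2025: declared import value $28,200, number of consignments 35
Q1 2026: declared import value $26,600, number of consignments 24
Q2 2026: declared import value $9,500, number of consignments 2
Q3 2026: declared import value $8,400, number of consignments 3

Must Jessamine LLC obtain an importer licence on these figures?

Total declared import value: $4,500 + $36,800 + $34,300 + $28,200 + $26,600 + $9,500 + $8,400 = $148,300 (≤ $150,000).
Total number of consignments: 2 + 10 + 3 + 35 + 24 + 2 + 3 = 79 (≤ 80).
The test is 'or': neither threshold is exceeded.

No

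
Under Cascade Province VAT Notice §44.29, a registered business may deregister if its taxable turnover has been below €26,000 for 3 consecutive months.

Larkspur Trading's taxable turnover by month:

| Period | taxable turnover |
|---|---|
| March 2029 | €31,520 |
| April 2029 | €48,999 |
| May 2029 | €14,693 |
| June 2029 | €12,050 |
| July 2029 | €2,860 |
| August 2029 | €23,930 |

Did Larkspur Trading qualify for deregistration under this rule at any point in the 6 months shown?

Months below €26,000: May 2029, June 2029, July 2029, August 2029.
Longest run of consecutive months below the threshold: 4.
4 ≥ 3, so Larkspur Trading became eligible.

Yes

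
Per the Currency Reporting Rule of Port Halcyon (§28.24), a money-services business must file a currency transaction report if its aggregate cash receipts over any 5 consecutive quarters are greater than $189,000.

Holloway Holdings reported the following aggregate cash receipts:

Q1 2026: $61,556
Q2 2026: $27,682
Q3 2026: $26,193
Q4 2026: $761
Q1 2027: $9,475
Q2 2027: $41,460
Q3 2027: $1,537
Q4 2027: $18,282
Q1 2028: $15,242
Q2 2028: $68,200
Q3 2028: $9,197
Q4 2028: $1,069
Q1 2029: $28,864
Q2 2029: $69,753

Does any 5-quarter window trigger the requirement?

Q1 2026–Q1 2027: $61,556 + $27,682 + $26,193 + $761 + $9,475 = $125,667 (under)
Q2 2026–Q2 2027: $27,682 + $26,193 + $761 + $9,475 + $41,460 = $105,571 (under)
Q3 2026–Q3 2027: $26,193 + $761 + $9,475 + $41,460 + $1,537 = $79,426 (under)
Q4 2026–Q4 2027: $761 + $9,475 + $41,460 + $1,537 + $18,282 = $71,515 (under)
Q1 2027–Q1 2028: $9,475 + $41,460 + $1,537 + $18,282 + $15,242 = $85,996 (under)
Q2 2027–Q2 2028: $41,460 + $1,537 + $18,282 + $15,242 + $68,200 = $144,721 (under)
Q3 2027–Q3 2028: $1,537 + $18,282 + $15,242 + $68,200 + $9,197 = $112,458 (under)
Q4 2027–Q4 2028: $18,282 + $15,242 + $68,200 + $9,197 + $1,069 = $111,990 (under)
Q1 2028–Q1 2029: $15,242 + $68,200 + $9,197 + $1,069 + $28,864 = $122,572 (under)
Q2 2028–Q2 2029: $68,200 + $9,197 + $1,069 + $28,864 + $69,753 = $177,083 (under)
No window exceeds $189,000.

No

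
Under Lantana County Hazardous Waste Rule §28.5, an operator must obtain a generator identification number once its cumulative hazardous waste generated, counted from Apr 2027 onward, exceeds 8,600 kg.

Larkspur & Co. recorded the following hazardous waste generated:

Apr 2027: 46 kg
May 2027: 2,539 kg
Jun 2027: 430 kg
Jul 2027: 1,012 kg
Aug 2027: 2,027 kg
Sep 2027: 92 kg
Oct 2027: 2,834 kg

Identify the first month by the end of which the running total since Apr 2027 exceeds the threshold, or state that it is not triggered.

Through Apr 2027: 46 kg
Through May 2027: 2,585 kg
Through Jun 2027: 3,015 kg
Through Jul 2027: 4,027 kg
Through Aug 2027: 6,054 kg
Through Sep 2027: 6,146 kg
Through Oct 2027: 8,980 kg ← exceeds threshold

Oct 2027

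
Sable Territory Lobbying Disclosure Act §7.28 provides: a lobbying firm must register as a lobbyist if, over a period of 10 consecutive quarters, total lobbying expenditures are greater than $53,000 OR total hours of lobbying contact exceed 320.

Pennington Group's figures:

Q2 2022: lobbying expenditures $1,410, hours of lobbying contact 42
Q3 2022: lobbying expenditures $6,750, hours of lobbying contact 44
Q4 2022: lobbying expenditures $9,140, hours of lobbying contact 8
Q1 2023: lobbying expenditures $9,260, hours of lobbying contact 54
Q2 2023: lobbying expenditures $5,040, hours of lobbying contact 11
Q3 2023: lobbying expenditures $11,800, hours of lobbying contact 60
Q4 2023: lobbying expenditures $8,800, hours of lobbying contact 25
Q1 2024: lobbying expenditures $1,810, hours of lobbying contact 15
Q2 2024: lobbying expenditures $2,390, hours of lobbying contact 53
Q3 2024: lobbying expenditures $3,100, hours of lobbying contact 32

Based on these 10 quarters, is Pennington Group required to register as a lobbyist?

Yes

Total lobbying expenditures: $1,410 + $6,750 + $9,140 + $9,260 + $5,040 + $11,800 + $8,800 + $1,810 + $2,390 + $3,100 = $59,500 (> $53,000).
Total hours of lobbying contact: 42 + 44 + 8 + 54 + 11 + 60 + 25 + 15 + 53 + 32 = 344 (> 320).
The test is 'or': at least one threshold is exceeded.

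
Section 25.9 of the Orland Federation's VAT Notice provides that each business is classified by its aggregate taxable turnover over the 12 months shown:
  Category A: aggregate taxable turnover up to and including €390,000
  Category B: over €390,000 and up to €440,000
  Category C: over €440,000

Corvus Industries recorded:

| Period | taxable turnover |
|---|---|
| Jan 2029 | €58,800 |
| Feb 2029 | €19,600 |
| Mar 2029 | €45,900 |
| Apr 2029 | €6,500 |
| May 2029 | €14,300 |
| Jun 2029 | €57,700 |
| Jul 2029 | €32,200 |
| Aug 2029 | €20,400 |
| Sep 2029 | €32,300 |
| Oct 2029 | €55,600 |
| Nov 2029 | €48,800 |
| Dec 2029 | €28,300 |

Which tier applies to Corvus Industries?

Category B

Aggregate taxable turnover: €58,800 + €19,600 + €45,900 + €6,500 + €14,300 + €57,700 + €32,200 + €20,400 + €32,300 + €55,600 + €48,800 + €28,300 = €420,400.
€390,000 < €420,400 ≤ €440,000, so Category B applies.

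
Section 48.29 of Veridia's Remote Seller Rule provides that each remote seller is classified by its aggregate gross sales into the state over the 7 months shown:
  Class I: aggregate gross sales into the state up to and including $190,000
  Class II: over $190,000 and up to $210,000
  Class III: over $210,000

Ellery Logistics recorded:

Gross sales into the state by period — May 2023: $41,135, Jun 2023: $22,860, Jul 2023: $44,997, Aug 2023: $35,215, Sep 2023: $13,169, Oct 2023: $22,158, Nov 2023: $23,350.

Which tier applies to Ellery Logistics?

Class II

Aggregate gross sales into the state: $41,135 + $22,860 + $44,997 + $35,215 + $13,169 + $22,158 + $23,350 = $202,884.
$190,000 < $202,884 ≤ $210,000, so Class II applies.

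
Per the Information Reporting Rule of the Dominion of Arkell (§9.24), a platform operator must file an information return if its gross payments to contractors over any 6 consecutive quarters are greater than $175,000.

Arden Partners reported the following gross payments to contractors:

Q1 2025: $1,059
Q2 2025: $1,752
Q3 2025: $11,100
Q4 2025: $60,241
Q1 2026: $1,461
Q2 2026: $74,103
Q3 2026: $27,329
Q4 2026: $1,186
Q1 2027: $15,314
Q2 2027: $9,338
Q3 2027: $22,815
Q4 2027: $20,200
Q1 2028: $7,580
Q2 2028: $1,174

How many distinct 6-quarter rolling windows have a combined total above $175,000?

3

Q1 2025–Q2 2026: $1,059 + $1,752 + $11,100 + $60,241 + $1,461 + $74,103 = $149,716 (under)
Q2 2025–Q3 2026: $1,752 + $11,100 + $60,241 + $1,461 + $74,103 + $27,329 = $175,986 (over)
Q3 2025–Q4 2026: $11,100 + $60,241 + $1,461 + $74,103 + $27,329 + $1,186 = $175,420 (over)
Q4 2025–Q1 2027: $60,241 + $1,461 + $74,103 + $27,329 + $1,186 + $15,314 = $179,634 (over)
Q1 2026–Q2 2027: $1,461 + $74,103 + $27,329 + $1,186 + $15,314 + $9,338 = $128,731 (under)
Q2 2026–Q3 2027: $74,103 + $27,329 + $1,186 + $15,314 + $9,338 + $22,815 = $150,085 (under)
Q3 2026–Q4 2027: $27,329 + $1,186 + $15,314 + $9,338 + $22,815 + $20,200 = $96,182 (under)
Q4 2026–Q1 2028: $1,186 + $15,314 + $9,338 + $22,815 + $20,200 + $7,580 = $76,433 (under)
Q1 2027–Q2 2028: $15,314 + $9,338 + $22,815 + $20,200 + $7,580 + $1,174 = $76,421 (under)
3 windows exceed the threshold.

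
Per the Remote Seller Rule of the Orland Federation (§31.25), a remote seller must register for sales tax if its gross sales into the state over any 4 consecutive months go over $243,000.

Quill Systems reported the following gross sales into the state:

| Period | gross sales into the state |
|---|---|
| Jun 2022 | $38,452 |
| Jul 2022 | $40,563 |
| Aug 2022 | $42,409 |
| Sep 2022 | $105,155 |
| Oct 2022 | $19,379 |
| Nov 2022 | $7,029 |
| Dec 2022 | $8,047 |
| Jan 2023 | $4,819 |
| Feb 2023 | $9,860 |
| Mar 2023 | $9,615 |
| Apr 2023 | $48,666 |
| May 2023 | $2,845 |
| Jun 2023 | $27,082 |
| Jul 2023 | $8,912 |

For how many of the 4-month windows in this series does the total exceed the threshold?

0

Jun 2022–Sep 2022: $38,452 + $40,563 + $42,409 + $105,155 = $226,579 (under)
Jul 2022–Oct 2022: $40,563 + $42,409 + $105,155 + $19,379 = $207,506 (under)
Aug 2022–Nov 2022: $42,409 + $105,155 + $19,379 + $7,029 = $173,972 (under)
Sep 2022–Dec 2022: $105,155 + $19,379 + $7,029 + $8,047 = $139,610 (under)
Oct 2022–Jan 2023: $19,379 + $7,029 + $8,047 + $4,819 = $39,274 (under)
Nov 2022–Feb 2023: $7,029 + $8,047 + $4,819 + $9,860 = $29,755 (under)
Dec 2022–Mar 2023: $8,047 + $4,819 + $9,860 + $9,615 = $32,341 (under)
Jan 2023–Apr 2023: $4,819 + $9,860 + $9,615 + $48,666 = $72,960 (under)
Feb 2023–May 2023: $9,860 + $9,615 + $48,666 + $2,845 = $70,986 (under)
Mar 2023–Jun 2023: $9,615 + $48,666 + $2,845 + $27,082 = $88,208 (under)
Apr 2023–Jul 2023: $48,666 + $2,845 + $27,082 + $8,912 = $87,505 (under)
0 windows exceed the threshold.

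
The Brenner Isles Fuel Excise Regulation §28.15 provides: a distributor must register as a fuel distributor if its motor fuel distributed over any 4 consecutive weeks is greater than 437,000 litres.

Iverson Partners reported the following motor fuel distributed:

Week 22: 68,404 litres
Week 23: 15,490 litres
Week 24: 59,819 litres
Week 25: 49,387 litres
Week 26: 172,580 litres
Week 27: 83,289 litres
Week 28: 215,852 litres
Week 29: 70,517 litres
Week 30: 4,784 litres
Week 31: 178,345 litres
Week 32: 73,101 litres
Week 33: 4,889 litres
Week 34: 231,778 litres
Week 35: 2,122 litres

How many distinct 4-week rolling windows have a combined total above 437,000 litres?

4

Week 22–Week 25: 68,404 litres + 15,490 litres + 59,819 litres + 49,387 litres = 193,100 litres (under)
Week 23–Week 26: 15,490 litres + 59,819 litres + 49,387 litres + 172,580 litres = 297,276 litres (under)
Week 24–Week 27: 59,819 litres + 49,387 litres + 172,580 litres + 83,289 litres = 365,075 litres (under)
Week 25–Week 28: 49,387 litres + 172,580 litres + 83,289 litres + 215,852 litres = 521,108 litres (over)
Week 26–Week 29: 172,580 litres + 83,289 litres + 215,852 litres + 70,517 litres = 542,238 litres (over)
Week 27–Week 30: 83,289 litres + 215,852 litres + 70,517 litres + 4,784 litres = 374,442 litres (under)
Week 28–Week 31: 215,852 litres + 70,517 litres + 4,784 litres + 178,345 litres = 469,498 litres (over)
Week 29–Week 32: 70,517 litres + 4,784 litres + 178,345 litres + 73,101 litres = 326,747 litres (under)
Week 30–Week 33: 4,784 litres + 178,345 litres + 73,101 litres + 4,889 litres = 261,119 litres (under)
Week 31–Week 34: 178,345 litres + 73,101 litres + 4,889 litres + 231,778 litres = 488,113 litres (over)
Week 32–Week 35: 73,101 litres + 4,889 litres + 231,778 litres + 2,122 litres = 311,890 litres (under)
4 windows exceed the threshold.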